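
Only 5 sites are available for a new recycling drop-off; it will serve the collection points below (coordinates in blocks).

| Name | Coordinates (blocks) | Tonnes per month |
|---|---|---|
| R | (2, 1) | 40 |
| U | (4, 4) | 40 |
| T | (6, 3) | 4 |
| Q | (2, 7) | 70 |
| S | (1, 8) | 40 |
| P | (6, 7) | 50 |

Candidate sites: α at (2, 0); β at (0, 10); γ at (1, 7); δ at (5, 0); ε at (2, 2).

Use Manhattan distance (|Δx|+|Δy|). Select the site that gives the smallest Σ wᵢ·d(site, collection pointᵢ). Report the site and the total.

Total weighted distance at each candidate:
  α (2, 0): total = 1708
  β (0, 10): total = 1812
  γ (1, 7): total = 916
  δ (5, 0): total = 1956
  ε (2, 2): total = 1300
Minimum is at γ with total 916 blocks.

γ, total 916 blocks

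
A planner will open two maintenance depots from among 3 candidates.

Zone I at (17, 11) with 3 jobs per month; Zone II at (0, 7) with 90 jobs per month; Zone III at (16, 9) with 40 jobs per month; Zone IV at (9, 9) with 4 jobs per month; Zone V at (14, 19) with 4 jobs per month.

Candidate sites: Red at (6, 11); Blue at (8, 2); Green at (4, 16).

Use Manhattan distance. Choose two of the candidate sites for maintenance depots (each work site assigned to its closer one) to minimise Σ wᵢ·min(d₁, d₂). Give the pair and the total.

{Red, Green}, total 1485

Evaluate every pair (each demand assigned to the nearer of the two):
  {Red, Green}: total = 1485
  {Red, Blue}: total = 1497
  {Blue, Green}: total = 1908
Best pair: {Red, Green} with total 1485.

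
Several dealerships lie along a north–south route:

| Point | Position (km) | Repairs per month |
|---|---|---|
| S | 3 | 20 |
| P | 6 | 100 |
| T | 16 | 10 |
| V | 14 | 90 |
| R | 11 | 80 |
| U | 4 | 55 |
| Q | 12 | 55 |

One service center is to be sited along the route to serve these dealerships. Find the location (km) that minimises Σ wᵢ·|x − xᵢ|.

For a sum of weighted absolute distances on a line, the optimum is the weighted median (not the mean). Total weight W = 410; half-weight = 205.
Sort by position and accumulate weight:
  km 3 (S, w=20) → cum 20
  km 4 (U, w=55) → cum 75
  km 6 (P, w=100) → cum 175
  km 11 (R, w=80) → cum 255  ≥ 205 → median here
  km 12 (Q, w=55) → cum 310
  km 14 (V, w=90) → cum 400
  km 16 (T, w=10) → cum 410
Optimal location: km 11.

x = 11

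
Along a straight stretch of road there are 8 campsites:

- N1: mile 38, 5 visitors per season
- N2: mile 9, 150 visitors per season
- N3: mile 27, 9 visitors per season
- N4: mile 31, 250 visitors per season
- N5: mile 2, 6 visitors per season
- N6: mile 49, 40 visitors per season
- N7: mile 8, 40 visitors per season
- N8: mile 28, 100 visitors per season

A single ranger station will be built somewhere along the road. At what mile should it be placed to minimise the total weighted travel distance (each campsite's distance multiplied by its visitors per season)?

For a sum of weighted absolute distances on a line, the optimum is the weighted median (not the mean). Total weight W = 600; half-weight = 300.
Sort by position and accumulate weight:
  mile 2 (N5, w=6) → cum 6
  mile 8 (N7, w=40) → cum 46
  mile 9 (N2, w=150) → cum 196
  mile 27 (N3, w=9) → cum 205
  mile 28 (N8, w=100) → cum 305  ≥ 300 → median here
  mile 31 (N4, w=250) → cum 555
  mile 38 (N1, w=5) → cum 560
  mile 49 (N6, w=40) → cum 600
Optimal location: mile 28.

x = 28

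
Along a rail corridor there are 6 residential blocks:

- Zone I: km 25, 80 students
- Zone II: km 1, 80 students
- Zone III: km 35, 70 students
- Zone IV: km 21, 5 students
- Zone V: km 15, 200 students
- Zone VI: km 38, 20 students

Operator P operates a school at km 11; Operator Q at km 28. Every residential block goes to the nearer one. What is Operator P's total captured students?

The indifferent point is the midpoint (11+28)/2 = 19.5; residential blocks left of it (closer to Operator P at 11) go to Operator P, those right go to Operator Q.
  Zone II at 1 (w=80) → Operator P
  Zone V at 15 (w=200) → Operator P
  Zone IV at 21 (w=5) → Operator Q
  Zone I at 25 (w=80) → Operator Q
  Zone III at 35 (w=70) → Operator Q
  Zone VI at 38 (w=20) → Operator Q
Operator P captures 280; Operator Q captures 175.

280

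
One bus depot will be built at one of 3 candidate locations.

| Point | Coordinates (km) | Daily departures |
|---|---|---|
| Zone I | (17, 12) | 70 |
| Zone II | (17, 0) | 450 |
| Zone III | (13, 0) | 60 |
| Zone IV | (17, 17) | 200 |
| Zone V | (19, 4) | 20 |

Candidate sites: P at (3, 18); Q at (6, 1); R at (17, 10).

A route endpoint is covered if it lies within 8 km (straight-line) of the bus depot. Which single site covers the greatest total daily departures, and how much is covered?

Coverage radius r = 8 km; a point is covered iff (Δx)²+(Δy)² ≤ 8² = 64.
  P (3, 18): covers {none} → 0
  Q (6, 1): covers {Zone III} → 60
  R (17, 10): covers {Zone I, Zone IV, Zone V} → 290
Maximum coverage at R: 290 daily departures.

R, covering 290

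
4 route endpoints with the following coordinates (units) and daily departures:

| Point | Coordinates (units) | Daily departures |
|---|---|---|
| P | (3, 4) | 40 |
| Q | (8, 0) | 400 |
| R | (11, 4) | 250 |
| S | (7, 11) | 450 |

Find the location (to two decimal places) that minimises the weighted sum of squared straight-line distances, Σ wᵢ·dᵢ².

(8.09, 5.36)

The minimiser of Σwᵢ‖p−pᵢ‖² is the weighted centroid p* = (Σwᵢpᵢ)/(Σwᵢ).
Σwᵢ = 1140.
Σwᵢxᵢ = 40·3 + 400·8 + 250·11 + 450·7 = 9220.
Σwᵢyᵢ = 40·4 + 400·0 + 250·4 + 450·11 = 6110.
x* = 9220/1140 = 8.09, y* = 6110/1140 = 5.36.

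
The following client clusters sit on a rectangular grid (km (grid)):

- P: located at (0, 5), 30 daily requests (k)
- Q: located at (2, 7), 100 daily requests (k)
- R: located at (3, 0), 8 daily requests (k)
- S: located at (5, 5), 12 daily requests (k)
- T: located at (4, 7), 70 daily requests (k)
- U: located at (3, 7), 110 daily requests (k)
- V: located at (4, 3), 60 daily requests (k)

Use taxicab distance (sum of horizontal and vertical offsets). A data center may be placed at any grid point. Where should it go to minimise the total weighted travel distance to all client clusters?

Manhattan distance separates: Σwᵢ(|x−xᵢ|+|y−yᵢ|) = Σwᵢ|x−xᵢ| + Σwᵢ|y−yᵢ|, so x and y are optimised independently as 1-D weighted medians.
Total weight W = 390; half = 195.
x-coordinate, sorted with cumulative weight:
  x=0 (P, w=30) cum 30
  x=2 (Q, w=100) cum 130
  x=3 (R, w=8) cum 138
  x=3 (U, w=110) cum 248  ← median
  x=4 (T, w=70) cum 318
  x=4 (V, w=60) cum 378
  x=5 (S, w=12) cum 390
⇒ x* = 3
y-coordinate, sorted with cumulative weight:
  y=0 (R, w=8) cum 8
  y=3 (V, w=60) cum 68
  y=5 (P, w=30) cum 98
  y=5 (S, w=12) cum 110
  y=7 (Q, w=100) cum 210  ← median
  y=7 (T, w=70) cum 280
  y=7 (U, w=110) cum 390
⇒ y* = 7

(3, 7)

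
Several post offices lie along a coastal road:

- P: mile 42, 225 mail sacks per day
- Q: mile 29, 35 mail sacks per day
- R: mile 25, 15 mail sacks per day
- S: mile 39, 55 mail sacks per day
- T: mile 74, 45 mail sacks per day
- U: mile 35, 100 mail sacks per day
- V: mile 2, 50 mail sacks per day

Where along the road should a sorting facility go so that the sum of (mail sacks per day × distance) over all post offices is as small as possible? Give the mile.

x = 42

For a sum of weighted absolute distances on a line, the optimum is the weighted median (not the mean). Total weight W = 525; half-weight = 262.5.
Sort by position and accumulate weight:
  mile 2 (V, w=50) → cum 50
  mile 25 (R, w=15) → cum 65
  mile 29 (Q, w=35) → cum 100
  mile 35 (U, w=100) → cum 200
  mile 39 (S, w=55) → cum 255
  mile 42 (P, w=225) → cum 480  ≥ 262.5 → median here
  mile 74 (T, w=45) → cum 525
Optimal location: mile 42.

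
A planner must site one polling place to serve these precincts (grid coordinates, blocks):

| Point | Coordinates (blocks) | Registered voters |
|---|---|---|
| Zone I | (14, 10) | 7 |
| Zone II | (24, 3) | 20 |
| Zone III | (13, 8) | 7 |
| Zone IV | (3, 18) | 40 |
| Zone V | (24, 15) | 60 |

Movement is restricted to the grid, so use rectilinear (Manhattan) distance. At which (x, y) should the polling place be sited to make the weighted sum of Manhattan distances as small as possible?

Manhattan distance separates: Σwᵢ(|x−xᵢ|+|y−yᵢ|) = Σwᵢ|x−xᵢ| + Σwᵢ|y−yᵢ|, so x and y are optimised independently as 1-D weighted medians.
Total weight W = 134; half = 67.
x-coordinate, sorted with cumulative weight:
  x=3 (Zone IV, w=40) cum 40
  x=13 (Zone III, w=7) cum 47
  x=14 (Zone I, w=7) cum 54
  x=24 (Zone II, w=20) cum 74  ← median
  x=24 (Zone V, w=60) cum 134
⇒ x* = 24
y-coordinate, sorted with cumulative weight:
  y=3 (Zone II, w=20) cum 20
  y=8 (Zone III, w=7) cum 27
  y=10 (Zone I, w=7) cum 34
  y=15 (Zone V, w=60) cum 94  ← median
  y=18 (Zone IV, w=40) cum 134
⇒ y* = 15

(24, 15)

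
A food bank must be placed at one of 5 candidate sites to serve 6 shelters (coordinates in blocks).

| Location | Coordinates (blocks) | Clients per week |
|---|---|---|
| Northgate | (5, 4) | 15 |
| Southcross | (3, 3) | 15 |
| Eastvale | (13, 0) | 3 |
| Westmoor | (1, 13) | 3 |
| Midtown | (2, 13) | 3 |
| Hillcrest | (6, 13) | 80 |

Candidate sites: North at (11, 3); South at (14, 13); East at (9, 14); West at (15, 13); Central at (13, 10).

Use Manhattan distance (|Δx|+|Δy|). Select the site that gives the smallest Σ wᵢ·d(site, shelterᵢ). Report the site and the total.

Total weighted distance at each candidate:
  North (11, 3): total = 1557
  South (14, 13): total = 1342
  East (9, 14): total = 890
  West (15, 13): total = 1461
  Central (13, 10): total = 1382
Minimum is at East with total 890 blocks.

East, total 890 blocks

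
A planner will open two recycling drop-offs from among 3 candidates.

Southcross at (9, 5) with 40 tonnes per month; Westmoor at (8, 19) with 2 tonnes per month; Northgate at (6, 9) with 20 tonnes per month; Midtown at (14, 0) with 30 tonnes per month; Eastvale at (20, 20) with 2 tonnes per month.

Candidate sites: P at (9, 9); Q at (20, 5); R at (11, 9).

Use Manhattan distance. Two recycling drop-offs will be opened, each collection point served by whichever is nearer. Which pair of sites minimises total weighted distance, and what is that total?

Evaluate every pair (each demand assigned to the nearer of the two):
  {P, Q}: total = 602
  {P, R}: total = 642
  {Q, R}: total = 726
Best pair: {P, Q} with total 602.

{P, Q}, total 602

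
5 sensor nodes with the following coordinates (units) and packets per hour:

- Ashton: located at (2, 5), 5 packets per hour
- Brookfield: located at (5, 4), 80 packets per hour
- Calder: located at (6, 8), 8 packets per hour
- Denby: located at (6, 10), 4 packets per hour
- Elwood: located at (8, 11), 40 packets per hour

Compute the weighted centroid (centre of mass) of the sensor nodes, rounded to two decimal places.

The minimiser of Σwᵢ‖p−pᵢ‖² is the weighted centroid p* = (Σwᵢpᵢ)/(Σwᵢ).
Σwᵢ = 137.
Σwᵢxᵢ = 5·2 + 80·5 + 8·6 + 4·6 + 40·8 = 802.
Σwᵢyᵢ = 5·5 + 80·4 + 8·8 + 4·10 + 40·11 = 889.
x* = 802/137 = 5.85, y* = 889/137 = 6.49.

(5.85, 6.49)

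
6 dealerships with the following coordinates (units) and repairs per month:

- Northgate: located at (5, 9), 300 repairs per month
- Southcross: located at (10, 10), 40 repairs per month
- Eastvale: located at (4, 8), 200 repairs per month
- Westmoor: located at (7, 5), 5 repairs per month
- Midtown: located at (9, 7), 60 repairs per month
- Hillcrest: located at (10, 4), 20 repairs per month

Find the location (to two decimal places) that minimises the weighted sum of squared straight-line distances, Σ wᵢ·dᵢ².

(5.56, 8.36)

The minimiser of Σwᵢ‖p−pᵢ‖² is the weighted centroid p* = (Σwᵢpᵢ)/(Σwᵢ).
Σwᵢ = 625.
Σwᵢxᵢ = 300·5 + 40·10 + 200·4 + 5·7 + 60·9 + 20·10 = 3475.
Σwᵢyᵢ = 300·9 + 40·10 + 200·8 + 5·5 + 60·7 + 20·4 = 5225.
x* = 3475/625 = 5.56, y* = 5225/625 = 8.36.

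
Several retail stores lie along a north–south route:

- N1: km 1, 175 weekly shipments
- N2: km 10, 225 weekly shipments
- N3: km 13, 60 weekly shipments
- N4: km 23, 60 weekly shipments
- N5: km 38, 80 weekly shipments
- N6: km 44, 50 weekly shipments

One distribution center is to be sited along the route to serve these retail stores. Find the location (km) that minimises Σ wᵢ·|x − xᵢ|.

For a sum of weighted absolute distances on a line, the optimum is the weighted median (not the mean). Total weight W = 650; half-weight = 325.
Sort by position and accumulate weight:
  km 1 (N1, w=175) → cum 175
  km 10 (N2, w=225) → cum 400  ≥ 325 → median here
  km 13 (N3, w=60) → cum 460
  km 23 (N4, w=60) → cum 520
  km 38 (N5, w=80) → cum 600
  km 44 (N6, w=50) → cum 650
Optimal location: km 10.

x = 10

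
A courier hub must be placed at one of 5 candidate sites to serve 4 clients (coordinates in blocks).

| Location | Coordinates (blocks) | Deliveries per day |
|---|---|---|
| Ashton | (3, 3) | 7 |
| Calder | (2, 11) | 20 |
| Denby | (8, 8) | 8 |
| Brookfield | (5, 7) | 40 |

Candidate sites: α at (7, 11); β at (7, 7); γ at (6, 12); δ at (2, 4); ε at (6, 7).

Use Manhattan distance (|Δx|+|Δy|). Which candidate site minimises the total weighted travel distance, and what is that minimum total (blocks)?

ε, total 273 blocks

Total weighted distance at each candidate:
  α (7, 11): total = 456
  β (7, 7): total = 332
  γ (6, 12): total = 472
  δ (2, 4): total = 474
  ε (6, 7): total = 273
Minimum is at ε with total 273 blocks.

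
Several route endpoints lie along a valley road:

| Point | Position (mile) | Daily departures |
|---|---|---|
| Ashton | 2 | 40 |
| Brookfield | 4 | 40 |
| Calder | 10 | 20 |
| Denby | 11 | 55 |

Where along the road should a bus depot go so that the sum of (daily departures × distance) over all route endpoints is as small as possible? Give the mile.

For a sum of weighted absolute distances on a line, the optimum is the weighted median (not the mean). Total weight W = 155; half-weight = 77.5.
Sort by position and accumulate weight:
  mile 2 (Ashton, w=40) → cum 40
  mile 4 (Brookfield, w=40) → cum 80  ≥ 77.5 → median here
  mile 10 (Calder, w=20) → cum 100
  mile 11 (Denby, w=55) → cum 155
Optimal location: mile 4.

x = 4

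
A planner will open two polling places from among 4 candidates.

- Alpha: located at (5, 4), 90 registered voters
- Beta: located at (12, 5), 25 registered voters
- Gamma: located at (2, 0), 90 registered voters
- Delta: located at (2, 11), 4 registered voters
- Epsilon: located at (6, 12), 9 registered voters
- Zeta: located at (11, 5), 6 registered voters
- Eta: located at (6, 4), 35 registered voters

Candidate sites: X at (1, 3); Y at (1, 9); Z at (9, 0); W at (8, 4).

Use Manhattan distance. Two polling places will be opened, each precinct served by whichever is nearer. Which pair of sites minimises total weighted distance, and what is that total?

{X, W}, total 975

Evaluate every pair (each demand assigned to the nearer of the two):
  {X, W}: total = 975
  {Z, W}: total = 1261
  {X, Z}: total = 1424
  {Y, W}: total = 1473
  {X, Y}: total = 1501
  {Y, Z}: total = 1921
Best pair: {X, W} with total 975.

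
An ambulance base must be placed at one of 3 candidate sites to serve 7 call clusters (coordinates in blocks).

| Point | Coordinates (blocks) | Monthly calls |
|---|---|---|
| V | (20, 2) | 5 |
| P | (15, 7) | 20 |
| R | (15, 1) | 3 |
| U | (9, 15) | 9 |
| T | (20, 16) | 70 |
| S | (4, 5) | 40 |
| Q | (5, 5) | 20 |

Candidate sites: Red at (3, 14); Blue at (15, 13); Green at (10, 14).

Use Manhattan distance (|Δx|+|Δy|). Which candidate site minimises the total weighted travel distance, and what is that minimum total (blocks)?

Blue, total 1988 blocks

Total weighted distance at each candidate:
  Red (3, 14): total = 2613
  Blue (15, 13): total = 1988
  Green (10, 14): total = 2142
Minimum is at Blue with total 1988 blocks.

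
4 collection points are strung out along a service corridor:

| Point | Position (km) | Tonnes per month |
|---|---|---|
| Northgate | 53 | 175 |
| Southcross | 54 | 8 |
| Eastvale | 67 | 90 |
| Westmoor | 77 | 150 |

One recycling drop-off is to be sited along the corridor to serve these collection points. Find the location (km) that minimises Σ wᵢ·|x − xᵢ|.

x = 67

For a sum of weighted absolute distances on a line, the optimum is the weighted median (not the mean). Total weight W = 423; half-weight = 211.5.
Sort by position and accumulate weight:
  km 53 (Northgate, w=175) → cum 175
  km 54 (Southcross, w=8) → cum 183
  km 67 (Eastvale, w=90) → cum 273  ≥ 211.5 → median here
  km 77 (Westmoor, w=150) → cum 423
Optimal location: km 67.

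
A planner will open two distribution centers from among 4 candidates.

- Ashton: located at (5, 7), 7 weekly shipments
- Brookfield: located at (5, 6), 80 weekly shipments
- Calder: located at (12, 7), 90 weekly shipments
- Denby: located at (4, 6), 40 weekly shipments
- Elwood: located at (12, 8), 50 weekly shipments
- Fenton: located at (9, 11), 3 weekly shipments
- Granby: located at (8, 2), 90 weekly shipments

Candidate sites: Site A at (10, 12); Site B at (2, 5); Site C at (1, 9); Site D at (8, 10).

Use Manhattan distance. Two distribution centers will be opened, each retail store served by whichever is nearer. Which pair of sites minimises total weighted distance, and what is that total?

{Site B, Site D}, total 2131

Evaluate every pair (each demand assigned to the nearer of the two):
  {Site B, Site D}: total = 2131
  {Site A, Site B}: total = 2221
  {Site C, Site D}: total = 2498
  {Site A, Site D}: total = 2578
  {Site A, Site C}: total = 2858
  {Site B, Site C}: total = 2995
Best pair: {Site B, Site D} with total 2131.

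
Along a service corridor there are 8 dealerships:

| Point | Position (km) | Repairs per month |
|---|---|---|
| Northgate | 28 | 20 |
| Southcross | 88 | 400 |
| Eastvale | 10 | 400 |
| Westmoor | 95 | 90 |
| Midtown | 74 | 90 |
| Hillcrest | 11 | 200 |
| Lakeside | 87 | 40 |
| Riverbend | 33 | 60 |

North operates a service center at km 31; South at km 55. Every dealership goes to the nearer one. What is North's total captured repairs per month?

The indifferent point is the midpoint (31+55)/2 = 43; dealerships left of it (closer to North at 31) go to North, those right go to South.
  Eastvale at 10 (w=400) → North
  Hillcrest at 11 (w=200) → North
  Northgate at 28 (w=20) → North
  Riverbend at 33 (w=60) → North
  Midtown at 74 (w=90) → South
  Lakeside at 87 (w=40) → South
  Southcross at 88 (w=400) → South
  Westmoor at 95 (w=90) → South
North captures 680; South captures 620.

680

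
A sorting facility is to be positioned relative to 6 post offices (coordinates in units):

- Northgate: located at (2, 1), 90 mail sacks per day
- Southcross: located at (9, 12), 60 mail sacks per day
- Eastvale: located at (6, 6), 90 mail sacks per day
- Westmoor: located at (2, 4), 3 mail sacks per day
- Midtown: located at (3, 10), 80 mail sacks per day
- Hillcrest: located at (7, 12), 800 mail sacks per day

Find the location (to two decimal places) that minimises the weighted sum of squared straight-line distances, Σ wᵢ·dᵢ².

(6.33, 10.47)

The minimiser of Σwᵢ‖p−pᵢ‖² is the weighted centroid p* = (Σwᵢpᵢ)/(Σwᵢ).
Σwᵢ = 1123.
Σwᵢxᵢ = 90·2 + 60·9 + 90·6 + 3·2 + 80·3 + 800·7 = 7106.
Σwᵢyᵢ = 90·1 + 60·12 + 90·6 + 3·4 + 80·10 + 800·12 = 11762.
x* = 7106/1123 = 6.33, y* = 11762/1123 = 10.47.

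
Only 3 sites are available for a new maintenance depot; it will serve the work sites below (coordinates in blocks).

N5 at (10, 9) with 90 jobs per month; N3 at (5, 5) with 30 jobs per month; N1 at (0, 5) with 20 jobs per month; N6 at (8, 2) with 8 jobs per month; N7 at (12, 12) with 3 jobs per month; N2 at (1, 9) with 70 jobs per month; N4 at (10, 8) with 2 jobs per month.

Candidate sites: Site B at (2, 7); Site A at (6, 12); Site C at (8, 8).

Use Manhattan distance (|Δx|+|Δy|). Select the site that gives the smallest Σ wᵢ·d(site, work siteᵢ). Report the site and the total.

Site C, total 1306 blocks

Total weighted distance at each candidate:
  Site B (2, 7): total = 1491
  Site A (6, 12): total = 1820
  Site C (8, 8): total = 1306
Minimum is at Site C with total 1306 blocks.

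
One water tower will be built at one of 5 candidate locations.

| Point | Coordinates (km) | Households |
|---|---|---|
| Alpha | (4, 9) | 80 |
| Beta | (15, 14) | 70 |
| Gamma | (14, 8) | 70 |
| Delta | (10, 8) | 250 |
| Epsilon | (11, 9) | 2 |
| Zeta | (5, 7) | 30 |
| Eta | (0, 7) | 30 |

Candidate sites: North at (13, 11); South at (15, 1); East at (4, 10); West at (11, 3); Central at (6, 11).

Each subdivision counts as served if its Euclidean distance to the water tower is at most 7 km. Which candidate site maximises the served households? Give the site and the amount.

North, covering 392

Coverage radius r = 7 km; a point is covered iff (Δx)²+(Δy)² ≤ 7² = 49.
  North (13, 11): covers {Beta, Gamma, Delta, Epsilon} → 392
  South (15, 1): covers {none} → 0
  East (4, 10): covers {Alpha, Delta, Zeta, Eta} → 390
  West (11, 3): covers {Gamma, Delta, Epsilon} → 322
  Central (6, 11): covers {Alpha, Delta, Epsilon, Zeta} → 362
Maximum coverage at North: 392 households.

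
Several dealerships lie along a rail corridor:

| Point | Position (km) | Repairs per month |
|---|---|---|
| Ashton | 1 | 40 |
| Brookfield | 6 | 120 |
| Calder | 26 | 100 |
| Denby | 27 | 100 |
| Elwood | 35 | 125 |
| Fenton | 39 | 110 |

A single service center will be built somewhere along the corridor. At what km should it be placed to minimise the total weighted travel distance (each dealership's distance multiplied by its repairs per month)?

For a sum of weighted absolute distances on a line, the optimum is the weighted median (not the mean). Total weight W = 595; half-weight = 297.5.
Sort by position and accumulate weight:
  km 1 (Ashton, w=40) → cum 40
  km 6 (Brookfield, w=120) → cum 160
  km 26 (Calder, w=100) → cum 260
  km 27 (Denby, w=100) → cum 360  ≥ 297.5 → median here
  km 35 (Elwood, w=125) → cum 485
  km 39 (Fenton, w=110) → cum 595
Optimal location: km 27.

x = 27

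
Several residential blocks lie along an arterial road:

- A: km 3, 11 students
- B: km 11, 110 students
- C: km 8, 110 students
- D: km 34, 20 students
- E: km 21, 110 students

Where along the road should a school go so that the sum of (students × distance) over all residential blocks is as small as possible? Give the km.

For a sum of weighted absolute distances on a line, the optimum is the weighted median (not the mean). Total weight W = 361; half-weight = 180.5.
Sort by position and accumulate weight:
  km 3 (A, w=11) → cum 11
  km 8 (C, w=110) → cum 121
  km 11 (B, w=110) → cum 231  ≥ 180.5 → median here
  km 21 (E, w=110) → cum 341
  km 34 (D, w=20) → cum 361
Optimal location: km 11.

x = 11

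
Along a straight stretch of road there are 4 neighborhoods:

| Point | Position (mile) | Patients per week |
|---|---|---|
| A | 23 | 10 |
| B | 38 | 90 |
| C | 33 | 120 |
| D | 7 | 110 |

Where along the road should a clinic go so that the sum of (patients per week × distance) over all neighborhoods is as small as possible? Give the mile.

For a sum of weighted absolute distances on a line, the optimum is the weighted median (not the mean). Total weight W = 330; half-weight = 165.
Sort by position and accumulate weight:
  mile 7 (D, w=110) → cum 110
  mile 23 (A, w=10) → cum 120
  mile 33 (C, w=120) → cum 240  ≥ 165 → median here
  mile 38 (B, w=90) → cum 330
Optimal location: mile 33.

x = 33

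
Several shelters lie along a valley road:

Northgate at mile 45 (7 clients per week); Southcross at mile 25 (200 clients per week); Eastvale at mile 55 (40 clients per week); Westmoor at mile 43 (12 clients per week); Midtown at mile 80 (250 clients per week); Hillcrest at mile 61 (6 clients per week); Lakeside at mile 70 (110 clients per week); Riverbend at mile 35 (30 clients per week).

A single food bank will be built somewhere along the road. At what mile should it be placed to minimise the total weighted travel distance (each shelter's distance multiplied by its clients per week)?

x = 70

For a sum of weighted absolute distances on a line, the optimum is the weighted median (not the mean). Total weight W = 655; half-weight = 327.5.
Sort by position and accumulate weight:
  mile 25 (Southcross, w=200) → cum 200
  mile 35 (Riverbend, w=30) → cum 230
  mile 43 (Westmoor, w=12) → cum 242
  mile 45 (Northgate, w=7) → cum 249
  mile 55 (Eastvale, w=40) → cum 289
  mile 61 (Hillcrest, w=6) → cum 295
  mile 70 (Lakeside, w=110) → cum 405  ≥ 327.5 → median here
  mile 80 (Midtown, w=250) → cum 655
Optimal location: mile 70.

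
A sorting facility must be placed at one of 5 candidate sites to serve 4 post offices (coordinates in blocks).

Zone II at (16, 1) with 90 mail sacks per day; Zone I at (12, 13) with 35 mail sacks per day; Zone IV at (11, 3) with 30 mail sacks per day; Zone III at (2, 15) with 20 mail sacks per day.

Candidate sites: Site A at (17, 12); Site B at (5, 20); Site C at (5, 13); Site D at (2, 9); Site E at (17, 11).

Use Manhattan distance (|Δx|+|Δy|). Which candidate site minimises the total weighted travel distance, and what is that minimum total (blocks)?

Total weighted distance at each candidate:
  Site A (17, 12): total = 2100
  Site B (5, 20): total = 4040
  Site C (5, 13): total = 2895
  Site D (2, 9): total = 3040
  Site E (17, 11): total = 2035
Minimum is at Site E with total 2035 blocks.

Site E, total 2035 blocks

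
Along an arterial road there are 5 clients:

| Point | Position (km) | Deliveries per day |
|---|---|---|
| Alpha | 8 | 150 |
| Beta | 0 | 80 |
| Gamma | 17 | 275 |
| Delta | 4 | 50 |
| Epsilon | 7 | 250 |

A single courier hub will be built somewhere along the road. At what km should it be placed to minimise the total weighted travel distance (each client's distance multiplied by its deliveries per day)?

For a sum of weighted absolute distances on a line, the optimum is the weighted median (not the mean). Total weight W = 805; half-weight = 402.5.
Sort by position and accumulate weight:
  km 0 (Beta, w=80) → cum 80
  km 4 (Delta, w=50) → cum 130
  km 7 (Epsilon, w=250) → cum 380
  km 8 (Alpha, w=150) → cum 530  ≥ 402.5 → median here
  km 17 (Gamma, w=275) → cum 805
Optimal location: km 8.

x = 8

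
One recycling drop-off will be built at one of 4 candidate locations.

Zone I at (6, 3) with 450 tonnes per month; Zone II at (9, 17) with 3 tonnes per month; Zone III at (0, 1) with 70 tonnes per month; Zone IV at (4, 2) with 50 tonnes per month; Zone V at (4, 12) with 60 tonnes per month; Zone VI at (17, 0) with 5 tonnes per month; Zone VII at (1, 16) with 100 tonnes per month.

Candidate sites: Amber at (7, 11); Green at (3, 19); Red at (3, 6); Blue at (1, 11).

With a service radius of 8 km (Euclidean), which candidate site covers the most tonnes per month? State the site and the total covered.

Coverage radius r = 8 km; a point is covered iff (Δx)²+(Δy)² ≤ 8² = 64.
  Amber (7, 11): covers {Zone II, Zone V, Zone VII} → 163
  Green (3, 19): covers {Zone II, Zone V, Zone VII} → 163
  Red (3, 6): covers {Zone I, Zone III, Zone IV, Zone V} → 630
  Blue (1, 11): covers {Zone V, Zone VII} → 160
Maximum coverage at Red: 630 tonnes per month.

Red, covering 630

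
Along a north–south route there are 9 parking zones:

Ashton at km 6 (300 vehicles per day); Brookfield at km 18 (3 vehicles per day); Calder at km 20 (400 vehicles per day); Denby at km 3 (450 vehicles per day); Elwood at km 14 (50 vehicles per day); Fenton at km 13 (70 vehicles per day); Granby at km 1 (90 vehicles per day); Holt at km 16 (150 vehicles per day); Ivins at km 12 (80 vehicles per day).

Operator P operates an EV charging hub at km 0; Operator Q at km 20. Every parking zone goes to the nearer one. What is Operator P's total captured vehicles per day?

The indifferent point is the midpoint (0+20)/2 = 10; parking zones left of it (closer to Operator P at 0) go to Operator P, those right go to Operator Q.
  Granby at 1 (w=90) → Operator P
  Denby at 3 (w=450) → Operator P
  Ashton at 6 (w=300) → Operator P
  Ivins at 12 (w=80) → Operator Q
  Fenton at 13 (w=70) → Operator Q
  Elwood at 14 (w=50) → Operator Q
  Holt at 16 (w=150) → Operator Q
  Brookfield at 18 (w=3) → Operator Q
  Calder at 20 (w=400) → Operator Q
Operator P captures 840; Operator Q captures 753.

840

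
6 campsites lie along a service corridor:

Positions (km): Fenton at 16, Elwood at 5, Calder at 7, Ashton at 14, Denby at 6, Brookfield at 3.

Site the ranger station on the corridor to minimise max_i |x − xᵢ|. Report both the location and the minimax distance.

location 9.5, max distance 6.5

The 1-center on a line is the midpoint of the two extreme points: leftmost at 3, rightmost at 16.
Optimal location = (3 + 16)/2 = 9.5; maximum distance = (16 − 3)/2 = 6.5.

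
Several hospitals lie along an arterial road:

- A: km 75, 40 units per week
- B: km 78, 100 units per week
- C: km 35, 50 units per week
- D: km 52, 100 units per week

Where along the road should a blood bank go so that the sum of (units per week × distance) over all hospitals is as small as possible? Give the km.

For a sum of weighted absolute distances on a line, the optimum is the weighted median (not the mean). Total weight W = 290; half-weight = 145.
Sort by position and accumulate weight:
  km 35 (C, w=50) → cum 50
  km 52 (D, w=100) → cum 150  ≥ 145 → median here
  km 75 (A, w=40) → cum 190
  km 78 (B, w=100) → cum 290
Optimal location: km 52.

x = 52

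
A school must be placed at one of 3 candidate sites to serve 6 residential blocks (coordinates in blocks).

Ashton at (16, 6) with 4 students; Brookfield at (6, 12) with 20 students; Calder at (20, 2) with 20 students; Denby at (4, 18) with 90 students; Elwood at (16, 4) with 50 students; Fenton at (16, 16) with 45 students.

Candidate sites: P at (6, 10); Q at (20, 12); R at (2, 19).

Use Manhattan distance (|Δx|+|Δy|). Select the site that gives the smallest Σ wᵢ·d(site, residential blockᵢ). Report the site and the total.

Total weighted distance at each candidate:
  P (6, 10): total = 2956
  Q (20, 12): total = 3460
  R (2, 19): total = 3513
Minimum is at P with total 2956 blocks.

P, total 2956 blocks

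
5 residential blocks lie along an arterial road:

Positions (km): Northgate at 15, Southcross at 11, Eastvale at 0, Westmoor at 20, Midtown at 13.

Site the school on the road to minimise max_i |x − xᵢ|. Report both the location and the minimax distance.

location 10, max distance 10

The 1-center on a line is the midpoint of the two extreme points: leftmost at 0, rightmost at 20.
Optimal location = (0 + 20)/2 = 10; maximum distance = (20 − 0)/2 = 10.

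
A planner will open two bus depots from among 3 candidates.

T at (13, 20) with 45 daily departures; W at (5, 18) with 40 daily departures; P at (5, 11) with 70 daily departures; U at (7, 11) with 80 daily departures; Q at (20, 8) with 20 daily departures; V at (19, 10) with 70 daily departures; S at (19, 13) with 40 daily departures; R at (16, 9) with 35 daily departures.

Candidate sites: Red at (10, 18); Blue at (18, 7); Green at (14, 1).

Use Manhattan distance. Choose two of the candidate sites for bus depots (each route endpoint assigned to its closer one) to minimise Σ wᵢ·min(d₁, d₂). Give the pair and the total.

Evaluate every pair (each demand assigned to the nearer of the two):
  {Red, Blue}: total = 2825
  {Red, Green}: total = 4215
  {Blue, Green}: total = 4920
Best pair: {Red, Blue} with total 2825.

{Red, Blue}, total 2825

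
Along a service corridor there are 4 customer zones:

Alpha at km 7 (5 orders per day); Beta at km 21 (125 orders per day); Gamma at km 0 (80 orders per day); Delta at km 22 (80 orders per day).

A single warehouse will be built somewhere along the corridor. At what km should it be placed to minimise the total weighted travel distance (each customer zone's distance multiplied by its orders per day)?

x = 21

For a sum of weighted absolute distances on a line, the optimum is the weighted median (not the mean). Total weight W = 290; half-weight = 145.
Sort by position and accumulate weight:
  km 0 (Gamma, w=80) → cum 80
  km 7 (Alpha, w=5) → cum 85
  km 21 (Beta, w=125) → cum 210  ≥ 145 → median here
  km 22 (Delta, w=80) → cum 290
Optimal location: km 21.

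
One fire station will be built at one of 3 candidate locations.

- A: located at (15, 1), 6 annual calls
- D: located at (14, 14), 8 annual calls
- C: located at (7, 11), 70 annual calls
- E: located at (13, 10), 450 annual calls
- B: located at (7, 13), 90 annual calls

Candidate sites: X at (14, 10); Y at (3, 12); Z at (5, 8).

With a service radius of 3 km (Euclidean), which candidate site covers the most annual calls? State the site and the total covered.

X, covering 450

Coverage radius r = 3 km; a point is covered iff (Δx)²+(Δy)² ≤ 3² = 9.
  X (14, 10): covers {E} → 450
  Y (3, 12): covers {none} → 0
  Z (5, 8): covers {none} → 0
Maximum coverage at X: 450 annual calls.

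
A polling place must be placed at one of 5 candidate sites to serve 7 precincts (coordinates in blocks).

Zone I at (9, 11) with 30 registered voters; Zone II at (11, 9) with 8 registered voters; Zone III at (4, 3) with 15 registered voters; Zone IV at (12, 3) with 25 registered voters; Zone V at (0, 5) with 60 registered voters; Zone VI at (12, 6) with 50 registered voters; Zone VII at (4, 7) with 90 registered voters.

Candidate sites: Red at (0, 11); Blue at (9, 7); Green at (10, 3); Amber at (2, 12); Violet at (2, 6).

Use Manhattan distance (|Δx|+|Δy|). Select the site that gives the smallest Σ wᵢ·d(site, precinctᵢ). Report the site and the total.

Total weighted distance at each candidate:
  Red (0, 11): total = 2984
  Blue (9, 7): total = 1772
  Green (10, 3): total = 2336
  Amber (2, 12): total = 2946
  Violet (2, 6): total = 1806
Minimum is at Blue with total 1772 blocks.

Blue, total 1772 blocks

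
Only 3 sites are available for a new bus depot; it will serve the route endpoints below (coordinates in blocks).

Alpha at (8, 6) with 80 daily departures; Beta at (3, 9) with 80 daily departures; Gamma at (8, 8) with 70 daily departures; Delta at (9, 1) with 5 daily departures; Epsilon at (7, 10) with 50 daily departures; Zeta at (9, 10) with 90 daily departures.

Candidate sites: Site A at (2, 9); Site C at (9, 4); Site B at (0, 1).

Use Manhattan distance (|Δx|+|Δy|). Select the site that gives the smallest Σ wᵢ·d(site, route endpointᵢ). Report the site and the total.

Site A, total 2385 blocks

Total weighted distance at each candidate:
  Site A (2, 9): total = 2385
  Site C (9, 4): total = 2425
  Site B (0, 1): total = 5435
Minimum is at Site A with total 2385 blocks.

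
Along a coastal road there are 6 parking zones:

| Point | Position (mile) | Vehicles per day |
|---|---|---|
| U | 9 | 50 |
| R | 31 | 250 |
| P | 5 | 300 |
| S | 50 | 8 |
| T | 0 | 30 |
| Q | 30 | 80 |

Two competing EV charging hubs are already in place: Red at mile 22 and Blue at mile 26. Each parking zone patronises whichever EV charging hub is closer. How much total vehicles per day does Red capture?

380

The indifferent point is the midpoint (22+26)/2 = 24; parking zones left of it (closer to Red at 22) go to Red, those right go to Blue.
  T at 0 (w=30) → Red
  P at 5 (w=300) → Red
  U at 9 (w=50) → Red
  Q at 30 (w=80) → Blue
  R at 31 (w=250) → Blue
  S at 50 (w=8) → Blue
Red captures 380; Blue captures 338.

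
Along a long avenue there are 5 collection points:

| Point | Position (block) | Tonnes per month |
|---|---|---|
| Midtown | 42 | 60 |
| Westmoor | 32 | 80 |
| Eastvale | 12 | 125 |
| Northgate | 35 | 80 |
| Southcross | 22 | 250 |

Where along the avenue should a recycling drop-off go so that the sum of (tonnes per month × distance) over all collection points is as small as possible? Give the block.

For a sum of weighted absolute distances on a line, the optimum is the weighted median (not the mean). Total weight W = 595; half-weight = 297.5.
Sort by position and accumulate weight:
  block 12 (Eastvale, w=125) → cum 125
  block 22 (Southcross, w=250) → cum 375  ≥ 297.5 → median here
  block 32 (Westmoor, w=80) → cum 455
  block 35 (Northgate, w=80) → cum 535
  block 42 (Midtown, w=60) → cum 595
Optimal location: block 22.

x = 22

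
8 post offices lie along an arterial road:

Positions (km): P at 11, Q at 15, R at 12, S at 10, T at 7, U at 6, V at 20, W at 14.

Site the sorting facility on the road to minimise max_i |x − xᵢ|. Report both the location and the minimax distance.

The 1-center on a line is the midpoint of the two extreme points: leftmost at 6, rightmost at 20.
Optimal location = (6 + 20)/2 = 13; maximum distance = (20 − 6)/2 = 7.

location 13, max distance 7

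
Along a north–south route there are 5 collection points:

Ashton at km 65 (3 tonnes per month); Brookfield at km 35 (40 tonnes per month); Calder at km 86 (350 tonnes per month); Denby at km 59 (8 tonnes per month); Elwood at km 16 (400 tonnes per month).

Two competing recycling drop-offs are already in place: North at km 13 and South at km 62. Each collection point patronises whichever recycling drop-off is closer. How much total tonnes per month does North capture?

The indifferent point is the midpoint (13+62)/2 = 37.5; collection points left of it (closer to North at 13) go to North, those right go to South.
  Elwood at 16 (w=400) → North
  Brookfield at 35 (w=40) → North
  Denby at 59 (w=8) → South
  Ashton at 65 (w=3) → South
  Calder at 86 (w=350) → South
North captures 440; South captures 361.

440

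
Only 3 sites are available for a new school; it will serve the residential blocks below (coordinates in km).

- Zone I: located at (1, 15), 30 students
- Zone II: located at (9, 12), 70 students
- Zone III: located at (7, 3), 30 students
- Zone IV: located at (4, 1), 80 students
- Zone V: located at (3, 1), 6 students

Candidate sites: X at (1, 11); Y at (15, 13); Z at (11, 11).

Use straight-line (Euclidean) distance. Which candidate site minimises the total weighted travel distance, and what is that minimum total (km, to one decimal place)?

Z, total 1801.3 km

Total weighted distance at each candidate:
  X (1, 11): total = 1880.8
  Y (15, 13): total = 2638.4
  Z (11, 11): total = 1801.3
Minimum is at Z with total 1801.3 km.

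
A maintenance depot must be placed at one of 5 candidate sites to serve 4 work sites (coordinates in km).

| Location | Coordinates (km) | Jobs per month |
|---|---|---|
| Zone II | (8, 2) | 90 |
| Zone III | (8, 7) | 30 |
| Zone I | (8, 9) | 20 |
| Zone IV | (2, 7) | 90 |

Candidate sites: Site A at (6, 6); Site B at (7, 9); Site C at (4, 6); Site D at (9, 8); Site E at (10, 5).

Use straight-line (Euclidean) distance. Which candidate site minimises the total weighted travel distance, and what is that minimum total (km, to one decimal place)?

Site A, total 912.8 km

Total weighted distance at each candidate:
  Site A (6, 6): total = 912.8
  Site B (7, 9): total = 1208.1
  Site C (4, 6): total = 934.1
  Site D (9, 8): total = 1254.6
  Site E (10, 5): total = 1241.0
Minimum is at Site A with total 912.8 km.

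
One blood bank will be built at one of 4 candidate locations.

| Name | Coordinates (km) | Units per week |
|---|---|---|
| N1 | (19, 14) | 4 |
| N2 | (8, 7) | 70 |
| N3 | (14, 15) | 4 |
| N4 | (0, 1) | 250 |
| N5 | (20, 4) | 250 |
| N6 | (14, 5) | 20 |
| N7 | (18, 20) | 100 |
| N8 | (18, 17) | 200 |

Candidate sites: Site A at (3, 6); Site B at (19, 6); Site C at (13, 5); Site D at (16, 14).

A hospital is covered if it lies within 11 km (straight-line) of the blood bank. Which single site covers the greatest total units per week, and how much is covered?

Coverage radius r = 11 km; a point is covered iff (Δx)²+(Δy)² ≤ 11² = 121.
  Site A (3, 6): covers {N2, N4} → 320
  Site B (19, 6): covers {N1, N3, N5, N6} → 278
  Site C (13, 5): covers {N1, N2, N3, N5, N6} → 348
  Site D (16, 14): covers {N1, N2, N3, N5, N6, N7, N8} → 648
Maximum coverage at Site D: 648 units per week.

Site D, covering 648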